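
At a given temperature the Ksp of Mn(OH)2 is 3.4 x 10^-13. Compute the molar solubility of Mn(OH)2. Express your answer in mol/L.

Mn(OH)2(s) ⇌ Mn^2+(aq) + 2 OH^-(aq)
Ksp = [Mn^2+][OH^-]^2
If s mol/L of Mn(OH)2 dissolves, [Mn^2+] = s and [OH^-] = 2s.
So Ksp = s × (2s)^2 = 4s^3
s = (3.4 x 10^-13 / 4)^(1/3) = 4.4 × 10^-5 M

s ≈ 4.4e-5 M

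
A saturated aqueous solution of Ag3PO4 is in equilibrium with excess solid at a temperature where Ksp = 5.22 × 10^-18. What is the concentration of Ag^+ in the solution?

[Ag^+] = 6.29 x 10^-5 M

Ag3PO4(s) <=> 3 Ag^+ + PO4^3-
Ksp = [Ag^+]^3[PO4^3-]
With molar solubility s: [Ag^+] = 3s, [PO4^3-] = s.
So Ksp = (3s)^3 × s = 27s^4
s^4 = 5.22 × 10^-18 / 27, so s = 2.097 × 10^-5 M
[Ag^+] = 3s = 6.29 × 10^-5 M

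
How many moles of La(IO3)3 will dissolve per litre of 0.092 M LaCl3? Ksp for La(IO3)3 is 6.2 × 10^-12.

La(IO3)3(s) ⇌ La^3+(aq) + 3 IO3^-(aq)
Ksp = [La^3+][IO3^-]^3
Let s be the molar solubility in this solution. [La^3+] = 0.092 + s ≈ 0.092, [IO3^-] = 3s (Ksp is small, so little additional dissolves).
Ksp ≈ 0.092 × (3s)^3
s = 1.4 × 10^-4 M
Check: s = 1.4 × 10^-4 ≪ 0.092, so the approximation is valid.

s ≈ 1.4 x 10^-4 M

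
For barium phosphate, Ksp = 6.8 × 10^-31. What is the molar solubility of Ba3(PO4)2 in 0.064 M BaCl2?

s ≈ 2.5 x 10^-14 M

Ba3(PO4)2(s) ⇌ 3 Ba^2+(aq) + 2 PO4^3-(aq)
Ksp = [Ba^2+]^3[PO4^3-]^2
Let s be the molar solubility in this solution. [Ba^2+] = 0.064 + 3s ≈ 0.064, [PO4^3-] = 2s (since Ba^2+ from BaCl2 dominates).
Ksp ≈ (0.064)^3 × (2s)^2
s = 2.5 x 10^-14 M
Check: 3s = 7.6 × 10^-14 ≪ 0.064, so the approximation is valid.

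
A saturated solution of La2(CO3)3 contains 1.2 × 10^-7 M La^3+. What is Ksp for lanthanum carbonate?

La2(CO3)3(s) <=> 2 La^3+ + 3 CO3^2-
Stoichiometry gives [CO3^2-] = (3/2)[La^3+] = 1.80 × 10^-7 M.
Ksp = [La^3+]^2[CO3^2-]^3
Ksp = (1.2 × 10^-7)^2 × (1.80 x 10^-7)^3 = 8.4 x 10^-35

Ksp ≈ 8.4e-35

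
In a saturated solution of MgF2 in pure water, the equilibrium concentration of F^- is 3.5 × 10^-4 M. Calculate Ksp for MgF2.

MgF2(s) <=> Mg^2+ + 2 F^-
Stoichiometry gives [Mg^2+] = (1/2)[F^-] = 1.75 × 10^-4 M.
Ksp = [Mg^2+][F^-]^2
Ksp = 1.75 x 10^-4 × (3.5 × 10^-4)^2 = 2.1 x 10^-11

2.1 × 10^-11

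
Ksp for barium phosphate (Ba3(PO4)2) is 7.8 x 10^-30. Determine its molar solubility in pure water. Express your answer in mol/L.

s = 5.9 × 10^-7 M

Ba3(PO4)2(s) <=> 3 Ba^2+ + 2 PO4^3-
Ksp = [Ba^2+]^3[PO4^3-]^2
If s mol/L of Ba3(PO4)2 dissolves, [Ba^2+] = 3s and [PO4^3-] = 2s.
Substituting: Ksp = (3s)^3(2s)^2 = 108s^5
s = (7.8 x 10^-30 / 108)^(1/5) = 5.9 x 10^-7 M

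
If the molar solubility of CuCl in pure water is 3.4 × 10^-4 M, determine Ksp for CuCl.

CuCl(s) <=> Cu^+ + Cl^-
For each mole of CuCl that dissolves: [Cu^+] = s, [Cl^-] = s.
Ksp = [Cu^+][Cl^-]
Ksp = (s)(s) = s^2
With s = 3.4 × 10^-4: Ksp = 1.2 × 10^-7

Ksp ≈ 1.2 x 10^-7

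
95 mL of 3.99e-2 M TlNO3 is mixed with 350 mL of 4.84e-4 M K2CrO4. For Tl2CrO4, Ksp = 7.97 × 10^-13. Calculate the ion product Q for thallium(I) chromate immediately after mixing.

2.76 x 10^-8

Total volume = 95 + 350 = 445 mL.
[Tl^+] = 3.99 × 10^-2 × (95/445) = 8.518 × 10^-3 M
[CrO4^2-] = 4.84 x 10^-4 × (350/445) = 3.807 × 10^-4 M
Tl2CrO4(s) ⇌ 2 Tl^+ + CrO4^2-, so Q = [Tl^+]^2[CrO4^2-]
Q = (8.518 × 10^-3)^2(3.807 × 10^-4) = 2.76 × 10^-8
Q > Ksp, so Tl2CrO4 will precipitate.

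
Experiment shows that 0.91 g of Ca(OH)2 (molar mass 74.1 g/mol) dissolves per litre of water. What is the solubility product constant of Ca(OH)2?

Molar solubility s = (9.1 × 10^-1 g/L) / (74.1 g/mol) = 1.23 × 10^-2 M.
Ca(OH)2(s) ⇌ Ca^2+ + 2 OH^-
If s mol/L of Ca(OH)2 dissolves, [Ca^2+] = s and [OH^-] = 2s.
Ksp = [Ca^2+][OH^-]^2
Substituting: Ksp = s(2s)^2 = 4s^3
With s = 1.23 × 10^-2: Ksp = 7.4 x 10^-6

7.4e-6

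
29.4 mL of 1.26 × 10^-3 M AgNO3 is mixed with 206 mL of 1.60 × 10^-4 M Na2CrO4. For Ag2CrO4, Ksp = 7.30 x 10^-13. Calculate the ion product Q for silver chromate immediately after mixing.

Total volume = 29.4 + 206 = 235.4 mL.
[Ag^+] = 1.26 × 10^-3 × (29.4/235.4) = 1.574 × 10^-4 M
[CrO4^2-] = 1.60 × 10^-4 × (206/235.4) = 1.400 × 10^-4 M
Ag2CrO4(s) ⇌ 2 Ag^+ + CrO4^2-, so Q = [Ag^+]^2[CrO4^2-]
Q = (1.574 × 10^-4)^2(1.400 × 10^-4) = 3.47 × 10^-12
Q > Ksp, so Ag2CrO4 will precipitate.

3.47e-12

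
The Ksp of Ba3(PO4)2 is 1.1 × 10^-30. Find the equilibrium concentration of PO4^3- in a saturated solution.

[PO4^3-] = 8.0 × 10^-7 M

Ba3(PO4)2(s) ⇌ 3 Ba^2+(aq) + 2 PO4^3-(aq)
Ksp = [Ba^2+]^3[PO4^3-]^2
If s mol/L of Ba3(PO4)2 dissolves, [Ba^2+] = 3s and [PO4^3-] = 2s.
Ksp = (3s)^3(2s)^2 = 108s^5
s = (1.1 × 10^-30 / 108)^(1/5) = 4.00 × 10^-7 M
[PO4^3-] = 2s = 8.0 x 10^-7 M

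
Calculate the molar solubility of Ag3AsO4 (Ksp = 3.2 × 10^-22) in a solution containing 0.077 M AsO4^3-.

s = 5.4e-8 M

Ag3AsO4(s) <=> 3 Ag^+(aq) + AsO4^3-(aq)
Ksp = [Ag^+]^3[AsO4^3-]
If s mol/L dissolves here, [Ag^+] = 3s, [AsO4^3-] = 0.077 + s ≈ 0.077 (Ksp is small, so little additional dissolves).
Ksp ≈ (3s)^3 × 0.077
s = 5.4 x 10^-8 M
Check: s = 5.4 × 10^-8 ≪ 0.077, so the approximation is valid.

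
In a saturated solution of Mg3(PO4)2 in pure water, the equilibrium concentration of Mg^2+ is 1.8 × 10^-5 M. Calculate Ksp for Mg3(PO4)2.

8.4e-25

Mg3(PO4)2(s) <=> 3 Mg^2+ + 2 PO4^3-
Stoichiometry gives [PO4^3-] = (2/3)[Mg^2+] = 1.20 × 10^-5 M.
Ksp = [Mg^2+]^3[PO4^3-]^2
Ksp = (1.8 x 10^-5)^3 × (1.20 × 10^-5)^2 = 8.4 x 10^-25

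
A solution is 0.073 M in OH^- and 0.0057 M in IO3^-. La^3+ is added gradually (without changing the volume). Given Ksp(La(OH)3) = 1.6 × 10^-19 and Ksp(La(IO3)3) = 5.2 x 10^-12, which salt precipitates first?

Each salt begins to precipitate when Q = Ksp, i.e. when [La^3+] reaches its threshold.
For La(OH)3: 1.6 × 10^-19 = (0.073)^3 × [La^3+]  ⇒  [La^3+] = 4.1 x 10^-16 M.
For La(IO3)3: 5.2 x 10^-12 = (0.0057)^3 × [La^3+]  ⇒  [La^3+] = 2.8 x 10^-5 M.
The salt with the lower threshold [La^3+] precipitates first: La(OH)3.

La(OH)3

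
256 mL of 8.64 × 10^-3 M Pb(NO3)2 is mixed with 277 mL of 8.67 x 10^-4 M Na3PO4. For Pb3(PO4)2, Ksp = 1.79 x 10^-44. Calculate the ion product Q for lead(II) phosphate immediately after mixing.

Total volume = 256 + 277 = 533 mL.
[Pb^2+] = 8.64 × 10^-3 × (256/533) = 4.150 × 10^-3 M
[PO4^3-] = 8.67 × 10^-4 × (277/533) = 4.506 × 10^-4 M
Pb3(PO4)2(s) ⇌ 3 Pb^2+ + 2 PO4^3-, so Q = [Pb^2+]^3[PO4^3-]^2
Q = (4.150 × 10^-3)^3(4.506 × 10^-4)^2 = 1.45 x 10^-14
Q > Ksp, so Pb3(PO4)2 will precipitate.

1.45 × 10^-14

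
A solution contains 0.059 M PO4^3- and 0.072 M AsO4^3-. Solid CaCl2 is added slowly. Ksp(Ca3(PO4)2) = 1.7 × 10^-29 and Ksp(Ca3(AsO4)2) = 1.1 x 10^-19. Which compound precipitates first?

Precipitation of each salt starts when its ion product equals its Ksp.
For Ca3(PO4)2: 1.7 × 10^-29 = (0.059)^2 × [Ca^2+]^3  ⇒  [Ca^2+] = 1.7 x 10^-9 M.
For Ca3(AsO4)2: 1.1 x 10^-19 = (0.072)^2 × [Ca^2+]^3  ⇒  [Ca^2+] = 2.8 × 10^-6 M.
The salt with the lower threshold [Ca^2+] precipitates first: Ca3(PO4)2.

Ca3(PO4)2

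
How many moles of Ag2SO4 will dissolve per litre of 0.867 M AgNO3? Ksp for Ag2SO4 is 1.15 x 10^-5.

s = 1.53 x 10^-5 M

Ag2SO4(s) ⇌ 2 Ag^+(aq) + SO4^2-(aq)
Ksp = [Ag^+]^2[SO4^2-]
Let s be the molar solubility in this solution. [Ag^+] = 0.867 + 2s ≈ 0.867, [SO4^2-] = s (since Ag^+ from AgNO3 dominates).
Ksp ≈ (0.867)^2 × s
s = 1.53 × 10^-5 M
Check: 2s = 3.1 x 10^-5 ≪ 0.867, so the approximation is valid.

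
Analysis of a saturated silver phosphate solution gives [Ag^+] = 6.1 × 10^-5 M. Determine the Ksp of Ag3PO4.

4.6 × 10^-18

Ag3PO4(s) <=> 3 Ag^+ + PO4^3-
Stoichiometry gives [PO4^3-] = (1/3)[Ag^+] = 2.03 × 10^-5 M.
Ksp = [Ag^+]^3[PO4^3-]
Ksp = (6.1 × 10^-5)^3 × 2.03 x 10^-5 = 4.6 × 10^-18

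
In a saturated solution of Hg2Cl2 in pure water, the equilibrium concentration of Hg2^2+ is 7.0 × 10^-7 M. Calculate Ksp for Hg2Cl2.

Hg2Cl2(s) ⇌ Hg2^2+ + 2 Cl^-
Stoichiometry gives [Cl^-] = (2/1)[Hg2^2+] = 1.40 x 10^-6 M.
Ksp = [Hg2^2+][Cl^-]^2
Ksp = 7.0 × 10^-7 × (1.40 x 10^-6)^2 = 1.4 × 10^-18

Ksp ≈ 1.4e-18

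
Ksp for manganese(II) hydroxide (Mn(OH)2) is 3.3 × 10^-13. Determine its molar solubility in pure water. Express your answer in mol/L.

Mn(OH)2(s) <=> Mn^2+ + 2 OH^-
Ksp = [Mn^2+][OH^-]^2
With molar solubility s: [Mn^2+] = s, [OH^-] = 2s.
So Ksp = s × (2s)^2 = 4s^3
s = (3.3 × 10^-13 / 4)^(1/3) = 4.4 x 10^-5 M

s ≈ 4.4 × 10^-5 M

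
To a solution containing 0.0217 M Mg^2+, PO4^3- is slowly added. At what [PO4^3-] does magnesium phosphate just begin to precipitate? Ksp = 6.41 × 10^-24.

Mg3(PO4)2(s) ⇌ 3 Mg^2+(aq) + 2 PO4^3-(aq)
Ksp = [Mg^2+]^3[PO4^3-]^2
Precipitation begins when Q = Ksp. With [Mg^2+] = 0.0217 M:
6.41 × 10^-24 = (0.0217)^3 × [PO4^3-]^2
[PO4^3-] = (6.41 × 10^-24 / 1.022 × 10^-5)^(1/2) = 7.92 × 10^-10 M

7.92e-10 M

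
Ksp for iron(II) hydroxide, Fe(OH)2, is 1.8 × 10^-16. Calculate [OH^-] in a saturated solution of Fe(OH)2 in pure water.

[OH^-] ≈ 7.1 x 10^-6 M

Fe(OH)2(s) ⇌ Fe^2+ + 2 OH^-
Ksp = [Fe^2+][OH^-]^2
With molar solubility s: [Fe^2+] = s, [OH^-] = 2s.
Substituting: Ksp = s(2s)^2 = 4s^3
s = (1.8 × 10^-16 / 4)^(1/3) = 3.56 x 10^-6 M
[OH^-] = 2s = 7.1 x 10^-6 M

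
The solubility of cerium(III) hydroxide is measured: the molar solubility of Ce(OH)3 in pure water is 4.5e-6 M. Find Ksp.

Ce(OH)3(s) ⇌ Ce^3+ + 3 OH^-
Let s = molar solubility. Then [Ce^3+] = s and [OH^-] = 3s.
Ksp = [Ce^3+][OH^-]^3
Ksp = s(3s)^3 = 27s^4
Ksp = 27 × (4.5 × 10^-6)^4 = 1.1 x 10^-20

Ksp ≈ 1.1 × 10^-20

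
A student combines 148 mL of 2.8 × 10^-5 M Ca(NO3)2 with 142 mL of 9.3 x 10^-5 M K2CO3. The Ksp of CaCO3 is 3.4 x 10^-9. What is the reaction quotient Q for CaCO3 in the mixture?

Total volume = 148 + 142 = 290 mL.
[Ca^2+] = 2.8 x 10^-5 × (148/290) = 1.43 x 10^-5 M
[CO3^2-] = 9.3 × 10^-5 × (142/290) = 4.55 × 10^-5 M
CaCO3(s) ⇌ Ca^2+(aq) + CO3^2-(aq), so Q = [Ca^2+][CO3^2-]
Q = (1.43 × 10^-5)(4.55 × 10^-5) = 6.5 × 10^-10
Q < Ksp, so no precipitate of CaCO3 forms.

Q = 6.5 x 10^-10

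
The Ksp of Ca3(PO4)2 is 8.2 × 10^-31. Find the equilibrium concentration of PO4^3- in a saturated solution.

Ca3(PO4)2(s) ⇌ 3 Ca^2+ + 2 PO4^3-
Ksp = [Ca^2+]^3[PO4^3-]^2
Let s = molar solubility. Then [Ca^2+] = 3s and [PO4^3-] = 2s.
So Ksp = (3s)^3 × (2s)^2 = 108s^5
s = (8.2 × 10^-31 / 108)^(1/5) = 3.77 × 10^-7 M
[PO4^3-] = 2s = 7.5 x 10^-7 M

[PO4^3-] = 7.5 × 10^-7 M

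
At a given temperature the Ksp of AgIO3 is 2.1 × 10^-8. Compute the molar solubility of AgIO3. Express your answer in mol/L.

s = 1.4e-4 M

AgIO3(s) ⇌ Ag^+(aq) + IO3^-(aq)
Ksp = [Ag^+][IO3^-]
For each mole of AgIO3 that dissolves: [Ag^+] = s, [IO3^-] = s.
Ksp = (s)(s) = s^2
s = √(2.1 × 10^-8) = 1.4 x 10^-4 M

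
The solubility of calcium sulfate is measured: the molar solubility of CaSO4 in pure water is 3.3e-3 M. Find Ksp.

Ksp = 1.1 x 10^-5

CaSO4(s) ⇌ Ca^2+(aq) + SO4^2-(aq)
Let s = molar solubility. Then [Ca^2+] = s and [SO4^2-] = s.
Ksp = [Ca^2+][SO4^2-]
Ksp = s × s = s^2
With s = 3.3 x 10^-3: Ksp = 1.1 x 10^-5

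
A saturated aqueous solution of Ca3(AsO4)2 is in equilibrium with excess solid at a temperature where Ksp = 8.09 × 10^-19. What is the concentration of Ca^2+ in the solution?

2.83e-4 M

Ca3(AsO4)2(s) ⇌ 3 Ca^2+(aq) + 2 AsO4^3-(aq)
Ksp = [Ca^2+]^3[AsO4^3-]^2
If s mol/L of Ca3(AsO4)2 dissolves, [Ca^2+] = 3s and [AsO4^3-] = 2s.
So Ksp = (3s)^3 × (2s)^2 = 108s^5
s^5 = 8.09 × 10^-19 / 108, so s = 9.439 × 10^-5 M
[Ca^2+] = 3s = 2.83 × 10^-4 M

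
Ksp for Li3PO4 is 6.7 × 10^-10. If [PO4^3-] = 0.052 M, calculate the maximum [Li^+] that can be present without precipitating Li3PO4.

Li3PO4(s) <=> 3 Li^+(aq) + PO4^3-(aq)
Ksp = [Li^+]^3[PO4^3-]
Precipitation begins when Q = Ksp. With [PO4^3-] = 0.052 M:
6.7 × 10^-10 = (0.052) × [Li^+]^3
[Li^+] = (6.7 × 10^-10 / 5.2 × 10^-2)^(1/3) = 2.3 × 10^-3 M

2.3 x 10^-3 M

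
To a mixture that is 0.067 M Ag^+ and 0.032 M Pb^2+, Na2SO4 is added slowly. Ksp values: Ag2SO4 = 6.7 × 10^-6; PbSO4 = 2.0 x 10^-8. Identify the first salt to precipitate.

Each salt begins to precipitate when Q = Ksp, i.e. when [SO4^2-] reaches its threshold.
For Ag2SO4: 6.7 × 10^-6 = (0.067)^2 × [SO4^2-]  ⇒  [SO4^2-] = 1.5 x 10^-3 M.
For PbSO4: 2.0 x 10^-8 = 0.032 × [SO4^2-]  ⇒  [SO4^2-] = 6.3 × 10^-7 M.
The salt with the lower threshold [SO4^2-] precipitates first: PbSO4.

PbSO4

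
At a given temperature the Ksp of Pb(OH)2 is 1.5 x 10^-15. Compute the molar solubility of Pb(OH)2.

Pb(OH)2(s) <=> Pb^2+(aq) + 2 OH^-(aq)
Ksp = [Pb^2+][OH^-]^2
If s mol/L of Pb(OH)2 dissolves, [Pb^2+] = s and [OH^-] = 2s.
So Ksp = s × (2s)^2 = 4s^3
Solving, s = (1.5 x 10^-15/4)^(1/3) = 7.2 x 10^-6 M

s = 7.2 × 10^-6 M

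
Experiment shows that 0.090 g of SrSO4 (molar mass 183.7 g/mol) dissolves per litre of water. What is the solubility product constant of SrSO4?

2.4e-7

Molar solubility s = (9.0 x 10^-2 g/L) / (183.7 g/mol) = 4.90 x 10^-4 M.
SrSO4(s) <=> Sr^2+ + SO4^2-
For each mole of SrSO4 that dissolves: [Sr^2+] = s, [SO4^2-] = s.
Ksp = [Sr^2+][SO4^2-]
Ksp = s^2
With s = 4.90 × 10^-4: Ksp = 2.4 x 10^-7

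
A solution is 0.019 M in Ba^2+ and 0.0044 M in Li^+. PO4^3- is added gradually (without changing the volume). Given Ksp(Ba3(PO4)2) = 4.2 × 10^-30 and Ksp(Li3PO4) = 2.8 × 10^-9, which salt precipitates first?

Each salt begins to precipitate when Q = Ksp, i.e. when [PO4^3-] reaches its threshold.
For Ba3(PO4)2: 4.2 × 10^-30 = (0.019)^3 × [PO4^3-]^2  ⇒  [PO4^3-] = 7.8 × 10^-13 M.
For Li3PO4: 2.8 × 10^-9 = (0.0044)^3 × [PO4^3-]  ⇒  [PO4^3-] = 3.3 × 10^-2 M.
The salt with the lower threshold [PO4^3-] precipitates first: Ba3(PO4)2.

Ba3(PO4)2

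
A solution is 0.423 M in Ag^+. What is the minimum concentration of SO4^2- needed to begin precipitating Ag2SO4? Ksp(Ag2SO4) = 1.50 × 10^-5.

Ag2SO4(s) ⇌ 2 Ag^+ + SO4^2-
Ksp = [Ag^+]^2[SO4^2-]
Precipitation begins when Q = Ksp. With [Ag^+] = 0.423 M:
1.50 × 10^-5 = (0.423)^2 × [SO4^2-]
[SO4^2-] = (1.50 × 10^-5 / 1.789 × 10^-1) = 8.38 × 10^-5 M

8.38 × 10^-5 M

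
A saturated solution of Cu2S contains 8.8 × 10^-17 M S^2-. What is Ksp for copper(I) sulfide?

Cu2S(s) <=> 2 Cu^+(aq) + S^2-(aq)
Stoichiometry gives [Cu^+] = (2/1)[S^2-] = 1.76 × 10^-16 M.
Ksp = [Cu^+]^2[S^2-]
Ksp = (1.76 × 10^-16)^2 × 8.8 × 10^-17 = 2.7 × 10^-48

Ksp = 2.7e-48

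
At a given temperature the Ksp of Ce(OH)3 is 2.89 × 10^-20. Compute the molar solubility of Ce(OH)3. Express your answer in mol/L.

s = 5.72e-6 M

Ce(OH)3(s) ⇌ Ce^3+(aq) + 3 OH^-(aq)
Ksp = [Ce^3+][OH^-]^3
Let s = molar solubility. Then [Ce^3+] = s and [OH^-] = 3s.
Ksp = s(3s)^3 = 27s^4
Solving, s = (2.89 × 10^-20/27)^(1/4) = 5.72 × 10^-6 M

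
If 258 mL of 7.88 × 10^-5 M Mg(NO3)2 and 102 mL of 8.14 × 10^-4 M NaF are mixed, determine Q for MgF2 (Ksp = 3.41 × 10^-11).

Q = 3.00 × 10^-12

Total volume = 258 + 102 = 360 mL.
[Mg^2+] = 7.88 x 10^-5 × (258/360) = 5.647 × 10^-5 M
[F^-] = 8.14 x 10^-4 × (102/360) = 2.306 × 10^-4 M
MgF2(s) ⇌ Mg^2+ + 2 F^-, so Q = [Mg^2+][F^-]^2
Q = (5.647 × 10^-5)(2.306 × 10^-4)^2 = 3.00 × 10^-12
Q < Ksp, so no precipitate of MgF2 forms.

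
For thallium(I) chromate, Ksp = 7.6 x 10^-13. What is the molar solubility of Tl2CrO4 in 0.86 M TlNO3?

Tl2CrO4(s) ⇌ 2 Tl^+(aq) + CrO4^2-(aq)
Ksp = [Tl^+]^2[CrO4^2-]
Let s be the molar solubility in this solution. [Tl^+] = 0.86 + 2s ≈ 0.86, [CrO4^2-] = s (common-ion effect: Tl^+ is already 0.86 M).
Ksp ≈ (0.86)^2 × s
s = 1.0 × 10^-12 M
Check: 2s = 2.1 × 10^-12 ≪ 0.86, so the approximation is valid.

1.0e-12 M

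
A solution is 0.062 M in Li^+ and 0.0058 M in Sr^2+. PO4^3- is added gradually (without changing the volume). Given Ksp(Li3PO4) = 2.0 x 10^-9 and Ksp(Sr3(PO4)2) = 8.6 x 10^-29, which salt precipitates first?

Sr3(PO4)2

Each salt begins to precipitate when Q = Ksp, i.e. when [PO4^3-] reaches its threshold.
For Li3PO4: 2.0 x 10^-9 = (0.062)^3 × [PO4^3-]  ⇒  [PO4^3-] = 8.4 × 10^-6 M.
For Sr3(PO4)2: 8.6 x 10^-29 = (0.0058)^3 × [PO4^3-]^2  ⇒  [PO4^3-] = 2.1 × 10^-11 M.
The salt with the lower threshold [PO4^3-] precipitates first: Sr3(PO4)2.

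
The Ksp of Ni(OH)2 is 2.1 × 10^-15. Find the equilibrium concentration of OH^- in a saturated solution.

Ni(OH)2(s) ⇌ Ni^2+(aq) + 2 OH^-(aq)
Ksp = [Ni^2+][OH^-]^2
If s mol/L of Ni(OH)2 dissolves, [Ni^2+] = s and [OH^-] = 2s.
So Ksp = s × (2s)^2 = 4s^3
s^3 = 2.1 × 10^-15 / 4, so s = 8.07 x 10^-6 M
[OH^-] = 2s = 1.6 × 10^-5 M

[OH^-] ≈ 1.6 × 10^-5 M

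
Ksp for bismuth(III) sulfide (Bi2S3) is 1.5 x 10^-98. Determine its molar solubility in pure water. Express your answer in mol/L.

Bi2S3(s) <=> 2 Bi^3+ + 3 S^2-
Ksp = [Bi^3+]^2[S^2-]^3
For each mole of Bi2S3 that dissolves: [Bi^3+] = 2s, [S^2-] = 3s.
Substituting: Ksp = (2s)^2(3s)^3 = 108s^5
s = (1.5 x 10^-98 / 108)^(1/5) = 1.1 × 10^-20 M

1.1 x 10^-20 M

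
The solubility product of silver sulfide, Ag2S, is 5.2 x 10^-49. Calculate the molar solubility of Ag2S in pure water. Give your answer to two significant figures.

5.1 x 10^-17 M

Ag2S(s) <=> 2 Ag^+(aq) + S^2-(aq)
Ksp = [Ag^+]^2[S^2-]
For each mole of Ag2S that dissolves: [Ag^+] = 2s, [S^2-] = s.
Substituting: Ksp = (2s)^2s = 4s^3
s = (5.2 x 10^-49 / 4)^(1/3) = 5.1 × 10^-17 M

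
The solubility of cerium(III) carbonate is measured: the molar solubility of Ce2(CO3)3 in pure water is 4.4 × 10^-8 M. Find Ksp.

Ksp ≈ 1.8 × 10^-35

Ce2(CO3)3(s) ⇌ 2 Ce^3+ + 3 CO3^2-
For each mole of Ce2(CO3)3 that dissolves: [Ce^3+] = 2s, [CO3^2-] = 3s.
Ksp = [Ce^3+]^2[CO3^2-]^3
Ksp = (2s)^2(3s)^3 = 108s^5
Ksp = 108 × (4.4 x 10^-8)^5 = 1.8 × 10^-35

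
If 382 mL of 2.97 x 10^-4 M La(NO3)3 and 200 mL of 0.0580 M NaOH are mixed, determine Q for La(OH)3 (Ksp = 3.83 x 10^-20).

Q ≈ 1.54e-9

Total volume = 382 + 200 = 582 mL.
[La^3+] = 2.97 × 10^-4 × (382/582) = 1.949 × 10^-4 M
[OH^-] = 5.80 × 10^-2 × (200/582) = 1.993 x 10^-2 M
La(OH)3(s) ⇌ La^3+(aq) + 3 OH^-(aq), so Q = [La^3+][OH^-]^3
Q = (1.949 × 10^-4)(1.993 × 10^-2)^3 = 1.54 x 10^-9
Q > Ksp, so La(OH)3 will precipitate.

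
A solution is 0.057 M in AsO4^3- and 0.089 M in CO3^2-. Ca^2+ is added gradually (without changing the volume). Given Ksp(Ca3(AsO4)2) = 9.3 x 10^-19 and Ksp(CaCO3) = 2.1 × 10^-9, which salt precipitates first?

Each salt begins to precipitate when Q = Ksp, i.e. when [Ca^2+] reaches its threshold.
For Ca3(AsO4)2: 9.3 x 10^-19 = (0.057)^2 × [Ca^2+]^3  ⇒  [Ca^2+] = 6.6 × 10^-6 M.
For CaCO3: 2.1 × 10^-9 = 0.089 × [Ca^2+]  ⇒  [Ca^2+] = 2.4 × 10^-8 M.
The salt with the lower threshold [Ca^2+] precipitates first: CaCO3.

CaCO3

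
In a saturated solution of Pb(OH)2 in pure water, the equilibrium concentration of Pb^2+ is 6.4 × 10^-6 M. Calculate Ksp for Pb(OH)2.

Pb(OH)2(s) <=> Pb^2+ + 2 OH^-
Stoichiometry gives [OH^-] = (2/1)[Pb^2+] = 1.28 × 10^-5 M.
Ksp = [Pb^2+][OH^-]^2
Ksp = 6.4 x 10^-6 × (1.28 × 10^-5)^2 = 1.0 x 10^-15

Ksp = 1.0e-15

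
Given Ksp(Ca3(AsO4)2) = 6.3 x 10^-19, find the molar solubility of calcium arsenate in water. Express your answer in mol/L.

Ca3(AsO4)2(s) ⇌ 3 Ca^2+(aq) + 2 AsO4^3-(aq)
Ksp = [Ca^2+]^3[AsO4^3-]^2
Let s = molar solubility. Then [Ca^2+] = 3s and [AsO4^3-] = 2s.
So Ksp = (3s)^3 × (2s)^2 = 108s^5
Solving, s = (6.3 x 10^-19/108)^(1/5) = 9.0 × 10^-5 M

s = 9.0e-5 M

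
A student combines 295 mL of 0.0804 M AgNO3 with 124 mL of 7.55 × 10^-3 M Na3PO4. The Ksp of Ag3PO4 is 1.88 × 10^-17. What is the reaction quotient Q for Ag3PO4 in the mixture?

Total volume = 295 + 124 = 419 mL.
[Ag^+] = 8.04 × 10^-2 × (295/419) = 5.661 × 10^-2 M
[PO4^3-] = 7.55 x 10^-3 × (124/419) = 2.234 × 10^-3 M
Ag3PO4(s) ⇌ 3 Ag^+ + PO4^3-, so Q = [Ag^+]^3[PO4^3-]
Q = (5.661 x 10^-2)^3(2.234 × 10^-3) = 4.05 × 10^-7
Q > Ksp, so Ag3PO4 will precipitate.

Q = 4.05 × 10^-7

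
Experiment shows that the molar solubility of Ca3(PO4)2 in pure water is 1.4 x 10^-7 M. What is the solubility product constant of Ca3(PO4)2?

5.8e-33

Ca3(PO4)2(s) <=> 3 Ca^2+ + 2 PO4^3-
For each mole of Ca3(PO4)2 that dissolves: [Ca^2+] = 3s, [PO4^3-] = 2s.
Ksp = [Ca^2+]^3[PO4^3-]^2
Substituting: Ksp = (3s)^3(2s)^2 = 108s^5
With s = 1.4 x 10^-7: Ksp = 5.8 × 10^-33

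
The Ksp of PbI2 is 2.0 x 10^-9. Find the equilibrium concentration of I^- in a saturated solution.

[I^-] = 1.6 x 10^-3 M

PbI2(s) ⇌ Pb^2+(aq) + 2 I^-(aq)
Ksp = [Pb^2+][I^-]^2
With molar solubility s: [Pb^2+] = s, [I^-] = 2s.
Ksp = s(2s)^2 = 4s^3
s = (2.0 x 10^-9 / 4)^(1/3) = 7.94 x 10^-4 M
[I^-] = 2s = 1.6 x 10^-3 M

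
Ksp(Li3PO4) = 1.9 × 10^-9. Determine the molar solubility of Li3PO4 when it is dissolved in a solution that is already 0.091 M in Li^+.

s ≈ 2.5 x 10^-6 M

Li3PO4(s) ⇌ 3 Li^+ + PO4^3-
Ksp = [Li^+]^3[PO4^3-]
Let s be the molar solubility in this solution. [Li^+] = 0.091 + 3s ≈ 0.091, [PO4^3-] = s (common-ion effect: Li^+ is already 0.091 M).
Ksp ≈ (0.091)^3 × s
s = 2.5 × 10^-6 M
Check: 3s = 7.6 × 10^-6 ≪ 0.091, so the approximation is valid.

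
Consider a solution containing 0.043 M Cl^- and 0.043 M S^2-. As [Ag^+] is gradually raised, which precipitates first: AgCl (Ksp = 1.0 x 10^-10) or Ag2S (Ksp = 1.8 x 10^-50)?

Ag2S

Precipitation of each salt starts when its ion product equals its Ksp.
For AgCl: 1.0 x 10^-10 = 0.043 × [Ag^+]  ⇒  [Ag^+] = 2.3 × 10^-9 M.
For Ag2S: 1.8 x 10^-50 = 0.043 × [Ag^+]^2  ⇒  [Ag^+] = 6.5 x 10^-25 M.
The salt with the lower threshold [Ag^+] precipitates first: Ag2S.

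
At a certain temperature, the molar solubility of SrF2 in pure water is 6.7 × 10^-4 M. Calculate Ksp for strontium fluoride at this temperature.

SrF2(s) ⇌ Sr^2+(aq) + 2 F^-(aq)
Let s = molar solubility. Then [Sr^2+] = s and [F^-] = 2s.
Ksp = [Sr^2+][F^-]^2
So Ksp = s × (2s)^2 = 4s^3
Ksp = 4 × (6.7 × 10^-4)^3 = 1.2 x 10^-9

Ksp ≈ 1.2e-9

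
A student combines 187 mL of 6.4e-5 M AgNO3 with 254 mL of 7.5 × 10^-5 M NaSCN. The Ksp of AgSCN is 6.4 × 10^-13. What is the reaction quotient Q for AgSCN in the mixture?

Q ≈ 1.2 x 10^-9

Total volume = 187 + 254 = 441 mL.
[Ag^+] = 6.4 × 10^-5 × (187/441) = 2.71 × 10^-5 M
[SCN^-] = 7.5 × 10^-5 × (254/441) = 4.32 × 10^-5 M
AgSCN(s) ⇌ Ag^+(aq) + SCN^-(aq), so Q = [Ag^+][SCN^-]
Q = (2.71 x 10^-5)(4.32 x 10^-5) = 1.2 × 10^-9
Q > Ksp, so AgSCN will precipitate.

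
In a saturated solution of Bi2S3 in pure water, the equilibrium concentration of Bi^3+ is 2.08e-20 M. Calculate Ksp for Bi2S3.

Ksp ≈ 1.31e-98

Bi2S3(s) ⇌ 2 Bi^3+ + 3 S^2-
Stoichiometry gives [S^2-] = (3/2)[Bi^3+] = 3.120 x 10^-20 M.
Ksp = [Bi^3+]^2[S^2-]^3
Ksp = (2.08 × 10^-20)^2 × (3.120 × 10^-20)^3 = 1.31 x 10^-98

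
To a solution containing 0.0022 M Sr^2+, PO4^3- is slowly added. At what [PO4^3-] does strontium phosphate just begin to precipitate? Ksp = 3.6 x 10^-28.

[PO4^3-] = 1.8e-10 M

Sr3(PO4)2(s) <=> 3 Sr^2+(aq) + 2 PO4^3-(aq)
Ksp = [Sr^2+]^3[PO4^3-]^2
Precipitation begins when Q = Ksp. With [Sr^2+] = 0.0022 M:
3.6 x 10^-28 = (0.0022)^3 × [PO4^3-]^2
[PO4^3-] = (3.6 x 10^-28 / 1.06 × 10^-8)^(1/2) = 1.8 x 10^-10 M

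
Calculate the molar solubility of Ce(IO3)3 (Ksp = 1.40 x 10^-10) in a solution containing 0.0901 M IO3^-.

s ≈ 1.91 × 10^-7 M

Ce(IO3)3(s) ⇌ Ce^3+ + 3 IO3^-
Ksp = [Ce^3+][IO3^-]^3
Let s be the molar solubility in this solution. [Ce^3+] = s, [IO3^-] = 0.0901 + 3s ≈ 0.0901 (Ksp is small, so little additional dissolves).
Ksp ≈ s × (0.0901)^3
s = 1.91 x 10^-7 M
Check: 3s = 5.7 x 10^-7 ≪ 0.0901, so the approximation is valid.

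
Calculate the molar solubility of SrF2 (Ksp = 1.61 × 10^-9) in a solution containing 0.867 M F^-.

SrF2(s) ⇌ Sr^2+(aq) + 2 F^-(aq)
Ksp = [Sr^2+][F^-]^2
Let s be the molar solubility in this solution. [Sr^2+] = s, [F^-] = 0.867 + 2s ≈ 0.867 (common-ion effect: F^- is already 0.867 M).
Ksp ≈ s × (0.867)^2
s = 2.14 × 10^-9 M
Check: 2s = 4.3 × 10^-9 ≪ 0.867, so the approximation is valid.

2.14 × 10^-9 M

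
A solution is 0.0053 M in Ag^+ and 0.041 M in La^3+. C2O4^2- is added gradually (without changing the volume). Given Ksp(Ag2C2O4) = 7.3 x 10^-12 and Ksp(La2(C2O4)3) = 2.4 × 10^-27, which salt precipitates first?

La2(C2O4)3

Each salt begins to precipitate when Q = Ksp, i.e. when [C2O4^2-] reaches its threshold.
For Ag2C2O4: 7.3 x 10^-12 = (0.0053)^2 × [C2O4^2-]  ⇒  [C2O4^2-] = 2.6 × 10^-7 M.
For La2(C2O4)3: 2.4 × 10^-27 = (0.041)^2 × [C2O4^2-]^3  ⇒  [C2O4^2-] = 1.1 × 10^-8 M.
The salt with the lower threshold [C2O4^2-] precipitates first: La2(C2O4)3.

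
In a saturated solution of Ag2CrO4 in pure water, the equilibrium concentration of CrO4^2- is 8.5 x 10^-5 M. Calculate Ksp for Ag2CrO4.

Ksp ≈ 2.5e-12

Ag2CrO4(s) <=> 2 Ag^+(aq) + CrO4^2-(aq)
Stoichiometry gives [Ag^+] = (2/1)[CrO4^2-] = 1.70 x 10^-4 M.
Ksp = [Ag^+]^2[CrO4^2-]
Ksp = (1.70 × 10^-4)^2 × 8.5 x 10^-5 = 2.5 × 10^-12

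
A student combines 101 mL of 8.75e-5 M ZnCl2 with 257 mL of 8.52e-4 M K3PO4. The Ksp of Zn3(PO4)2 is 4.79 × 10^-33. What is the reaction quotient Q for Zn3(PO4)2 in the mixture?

Total volume = 101 + 257 = 358 mL.
[Zn^2+] = 8.75 × 10^-5 × (101/358) = 2.469 × 10^-5 M
[PO4^3-] = 8.52 x 10^-4 × (257/358) = 6.116 × 10^-4 M
Zn3(PO4)2(s) <=> 3 Zn^2+ + 2 PO4^3-, so Q = [Zn^2+]^3[PO4^3-]^2
Q = (2.469 × 10^-5)^3(6.116 × 10^-4)^2 = 5.63 x 10^-21
Q > Ksp, so Zn3(PO4)2 will precipitate.

Q ≈ 5.63 × 10^-21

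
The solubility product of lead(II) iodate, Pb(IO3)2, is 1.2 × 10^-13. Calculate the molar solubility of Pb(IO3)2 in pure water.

s = 3.1e-5 M

Pb(IO3)2(s) ⇌ Pb^2+(aq) + 2 IO3^-(aq)
Ksp = [Pb^2+][IO3^-]^2
For each mole of Pb(IO3)2 that dissolves: [Pb^2+] = s, [IO3^-] = 2s.
So Ksp = s × (2s)^2 = 4s^3
Solving, s = (1.2 × 10^-13/4)^(1/3) = 3.1 x 10^-5 M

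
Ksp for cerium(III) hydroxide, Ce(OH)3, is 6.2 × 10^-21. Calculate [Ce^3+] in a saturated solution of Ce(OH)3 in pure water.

[Ce^3+] ≈ 3.9 × 10^-6 M

Ce(OH)3(s) <=> Ce^3+(aq) + 3 OH^-(aq)
Ksp = [Ce^3+][OH^-]^3
If s mol/L of Ce(OH)3 dissolves, [Ce^3+] = s and [OH^-] = 3s.
Ksp = s(3s)^3 = 27s^4
s = (6.2 × 10^-21 / 27)^(1/4) = 3.89 x 10^-6 M
[Ce^3+] = s = 3.9 x 10^-6 M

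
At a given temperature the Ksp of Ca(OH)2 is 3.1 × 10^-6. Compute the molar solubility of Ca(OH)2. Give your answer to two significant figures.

s ≈ 9.2e-3 M

Ca(OH)2(s) ⇌ Ca^2+ + 2 OH^-
Ksp = [Ca^2+][OH^-]^2
Let s = molar solubility. Then [Ca^2+] = s and [OH^-] = 2s.
So Ksp = s × (2s)^2 = 4s^3
s = (3.1 × 10^-6 / 4)^(1/3) = 9.2 × 10^-3 M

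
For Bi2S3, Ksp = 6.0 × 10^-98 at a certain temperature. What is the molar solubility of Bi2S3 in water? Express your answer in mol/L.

s = 1.4 x 10^-20 M

Bi2S3(s) <=> 2 Bi^3+(aq) + 3 S^2-(aq)
Ksp = [Bi^3+]^2[S^2-]^3
For each mole of Bi2S3 that dissolves: [Bi^3+] = 2s, [S^2-] = 3s.
Substituting: Ksp = (2s)^2(3s)^3 = 108s^5
s = (6.0 × 10^-98 / 108)^(1/5) = 1.4 × 10^-20 M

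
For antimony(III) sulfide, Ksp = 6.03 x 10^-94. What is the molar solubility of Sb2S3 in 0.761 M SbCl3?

3.38 x 10^-32 M

Sb2S3(s) ⇌ 2 Sb^3+(aq) + 3 S^2-(aq)
Ksp = [Sb^3+]^2[S^2-]^3
If s mol/L dissolves here, [Sb^3+] = 0.761 + 2s ≈ 0.761, [S^2-] = 3s (Ksp is small, so little additional dissolves).
Ksp ≈ (0.761)^2 × (3s)^3
s = 3.38 × 10^-32 M
Check: 2s = 6.8 x 10^-32 ≪ 0.761, so the approximation is valid.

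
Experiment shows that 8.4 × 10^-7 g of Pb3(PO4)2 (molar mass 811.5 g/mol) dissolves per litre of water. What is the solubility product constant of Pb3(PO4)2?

1.3e-43

Molar solubility s = (8.4 x 10^-7 g/L) / (811.5 g/mol) = 1.04 × 10^-9 M.
Pb3(PO4)2(s) ⇌ 3 Pb^2+ + 2 PO4^3-
For each mole of Pb3(PO4)2 that dissolves: [Pb^2+] = 3s, [PO4^3-] = 2s.
Ksp = [Pb^2+]^3[PO4^3-]^2
Substituting: Ksp = (3s)^3(2s)^2 = 108s^5
Ksp = 108 × (1.04 × 10^-9)^5 = 1.3 × 10^-43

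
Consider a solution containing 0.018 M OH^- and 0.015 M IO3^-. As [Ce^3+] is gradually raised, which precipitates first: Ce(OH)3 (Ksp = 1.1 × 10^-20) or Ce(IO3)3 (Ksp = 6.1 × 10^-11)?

Ce(OH)3

Precipitation of each salt starts when its ion product equals its Ksp.
For Ce(OH)3: 1.1 × 10^-20 = (0.018)^3 × [Ce^3+]  ⇒  [Ce^3+] = 1.9 × 10^-15 M.
For Ce(IO3)3: 6.1 × 10^-11 = (0.015)^3 × [Ce^3+]  ⇒  [Ce^3+] = 1.8 × 10^-5 M.
The salt with the lower threshold [Ce^3+] precipitates first: Ce(OH)3.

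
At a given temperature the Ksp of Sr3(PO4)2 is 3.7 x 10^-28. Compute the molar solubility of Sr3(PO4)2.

1.3 × 10^-6 M

Sr3(PO4)2(s) ⇌ 3 Sr^2+ + 2 PO4^3-
Ksp = [Sr^2+]^3[PO4^3-]^2
For each mole of Sr3(PO4)2 that dissolves: [Sr^2+] = 3s, [PO4^3-] = 2s.
Ksp = (3s)^3(2s)^2 = 108s^5
s = (3.7 x 10^-28 / 108)^(1/5) = 1.3 × 10^-6 M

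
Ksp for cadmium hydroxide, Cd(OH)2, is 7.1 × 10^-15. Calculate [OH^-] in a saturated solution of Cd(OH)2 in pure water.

2.4 x 10^-5 M

Cd(OH)2(s) ⇌ Cd^2+ + 2 OH^-
Ksp = [Cd^2+][OH^-]^2
For each mole of Cd(OH)2 that dissolves: [Cd^2+] = s, [OH^-] = 2s.
Ksp = s(2s)^2 = 4s^3
s = (7.1 × 10^-15 / 4)^(1/3) = 1.21 × 10^-5 M
[OH^-] = 2s = 2.4 × 10^-5 M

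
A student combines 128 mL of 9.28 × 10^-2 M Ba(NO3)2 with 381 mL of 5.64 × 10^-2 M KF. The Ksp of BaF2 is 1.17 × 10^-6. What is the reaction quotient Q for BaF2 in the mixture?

Total volume = 128 + 381 = 509 mL.
[Ba^2+] = 9.28 × 10^-2 × (128/509) = 2.334 × 10^-2 M
[F^-] = 5.64 x 10^-2 × (381/509) = 4.222 × 10^-2 M
BaF2(s) ⇌ Ba^2+ + 2 F^-, so Q = [Ba^2+][F^-]^2
Q = (2.334 × 10^-2)(4.222 × 10^-2)^2 = 4.16 × 10^-5
Q > Ksp, so BaF2 will precipitate.

Q ≈ 4.16 × 10^-5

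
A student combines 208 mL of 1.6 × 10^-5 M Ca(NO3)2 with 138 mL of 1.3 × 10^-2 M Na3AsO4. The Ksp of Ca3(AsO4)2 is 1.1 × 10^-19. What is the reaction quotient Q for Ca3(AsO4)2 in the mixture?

Total volume = 208 + 138 = 346 mL.
[Ca^2+] = 1.6 × 10^-5 × (208/346) = 9.62 × 10^-6 M
[AsO4^3-] = 1.3 × 10^-2 × (138/346) = 5.18 × 10^-3 M
Ca3(AsO4)2(s) <=> 3 Ca^2+ + 2 AsO4^3-, so Q = [Ca^2+]^3[AsO4^3-]^2
Q = (9.62 x 10^-6)^3(5.18 × 10^-3)^2 = 2.4 × 10^-20
Q < Ksp, so no precipitate of Ca3(AsO4)2 forms.

Q ≈ 2.4 × 10^-20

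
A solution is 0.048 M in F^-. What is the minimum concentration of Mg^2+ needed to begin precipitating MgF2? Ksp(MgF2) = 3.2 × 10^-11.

[Mg^2+] ≈ 1.4e-8 M

MgF2(s) <=> Mg^2+ + 2 F^-
Ksp = [Mg^2+][F^-]^2
Precipitation begins when Q = Ksp. With [F^-] = 0.048 M:
3.2 × 10^-11 = (0.048)^2 × [Mg^2+]
[Mg^2+] = (3.2 × 10^-11 / 2.30 x 10^-3) = 1.4 × 10^-8 M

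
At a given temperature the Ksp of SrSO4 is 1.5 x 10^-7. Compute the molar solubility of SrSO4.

s = 3.9 x 10^-4 M

SrSO4(s) ⇌ Sr^2+(aq) + SO4^2-(aq)
Ksp = [Sr^2+][SO4^2-]
With molar solubility s: [Sr^2+] = s, [SO4^2-] = s.
Ksp = (s)(s) = s^2
s = √(1.5 x 10^-7) = 3.9 x 10^-4 M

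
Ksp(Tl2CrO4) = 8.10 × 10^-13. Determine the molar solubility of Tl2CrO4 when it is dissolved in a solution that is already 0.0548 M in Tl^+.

s ≈ 2.70 × 10^-10 M

Tl2CrO4(s) ⇌ 2 Tl^+ + CrO4^2-
Ksp = [Tl^+]^2[CrO4^2-]
Let s = moles of Tl2CrO4 that dissolve per litre. [Tl^+] = 0.0548 + 2s ≈ 0.0548, [CrO4^2-] = s (Ksp is small, so little additional dissolves).
Ksp ≈ (0.0548)^2 × s
s = 2.70 x 10^-10 M
Check: 2s = 5.4 × 10^-10 ≪ 0.0548, so the approximation is valid.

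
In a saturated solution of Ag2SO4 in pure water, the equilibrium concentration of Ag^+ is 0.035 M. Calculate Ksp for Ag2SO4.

Ksp = 2.1e-5

Ag2SO4(s) <=> 2 Ag^+ + SO4^2-
Stoichiometry gives [SO4^2-] = (1/2)[Ag^+] = 1.75 × 10^-2 M.
Ksp = [Ag^+]^2[SO4^2-]
Ksp = (3.5 × 10^-2)^2 × 1.75 × 10^-2 = 2.1 x 10^-5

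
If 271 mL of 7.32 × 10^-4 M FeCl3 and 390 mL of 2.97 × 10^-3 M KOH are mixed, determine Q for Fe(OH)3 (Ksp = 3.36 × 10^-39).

Q = 1.61 x 10^-12

Total volume = 271 + 390 = 661 mL.
[Fe^3+] = 7.32 × 10^-4 × (271/661) = 3.001 × 10^-4 M
[OH^-] = 2.97 x 10^-3 × (390/661) = 1.752 × 10^-3 M
Fe(OH)3(s) ⇌ Fe^3+(aq) + 3 OH^-(aq), so Q = [Fe^3+][OH^-]^3
Q = (3.001 x 10^-4)(1.752 × 10^-3)^3 = 1.61 x 10^-12
Q > Ksp, so Fe(OH)3 will precipitate.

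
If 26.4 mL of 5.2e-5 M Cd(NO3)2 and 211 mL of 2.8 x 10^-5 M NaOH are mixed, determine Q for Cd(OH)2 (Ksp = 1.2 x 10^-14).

Total volume = 26.4 + 211 = 237.4 mL.
[Cd^2+] = 5.2 × 10^-5 × (26.4/237.4) = 5.78 × 10^-6 M
[OH^-] = 2.8 × 10^-5 × (211/237.4) = 2.49 × 10^-5 M
Cd(OH)2(s) <=> Cd^2+(aq) + 2 OH^-(aq), so Q = [Cd^2+][OH^-]^2
Q = (5.78 x 10^-6)(2.49 × 10^-5)^2 = 3.6 × 10^-15
Q < Ksp, so no precipitate of Cd(OH)2 forms.

3.6 x 10^-15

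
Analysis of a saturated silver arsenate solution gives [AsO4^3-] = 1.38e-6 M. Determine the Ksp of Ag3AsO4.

Ksp ≈ 9.79 × 10^-23

Ag3AsO4(s) <=> 3 Ag^+(aq) + AsO4^3-(aq)
Stoichiometry gives [Ag^+] = (3/1)[AsO4^3-] = 4.140 × 10^-6 M.
Ksp = [Ag^+]^3[AsO4^3-]
Ksp = (4.140 × 10^-6)^3 × 1.38 x 10^-6 = 9.79 × 10^-23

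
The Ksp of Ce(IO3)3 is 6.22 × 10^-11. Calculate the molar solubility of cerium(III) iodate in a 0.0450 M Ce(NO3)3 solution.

s = 3.71 x 10^-4 M

Ce(IO3)3(s) ⇌ Ce^3+ + 3 IO3^-
Ksp = [Ce^3+][IO3^-]^3
Let s = moles of Ce(IO3)3 that dissolve per litre. [Ce^3+] = 0.0450 + s ≈ 0.0450, [IO3^-] = 3s (since Ce^3+ from Ce(NO3)3 dominates).
Ksp ≈ 0.0450 × (3s)^3
s = 3.71 × 10^-4 M
Check: s = 3.7 × 10^-4 ≪ 0.0450, so the approximation is valid.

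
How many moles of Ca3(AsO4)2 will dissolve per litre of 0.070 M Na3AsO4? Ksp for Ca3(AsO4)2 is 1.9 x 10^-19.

s = 1.1 x 10^-6 M

Ca3(AsO4)2(s) ⇌ 3 Ca^2+ + 2 AsO4^3-
Ksp = [Ca^2+]^3[AsO4^3-]^2
Let s be the molar solubility in this solution. [Ca^2+] = 3s, [AsO4^3-] = 0.070 + 2s ≈ 0.070 (since AsO4^3- from Na3AsO4 dominates).
Ksp ≈ (3s)^3 × (0.070)^2
s = 1.1 × 10^-6 M
Check: 2s = 2.3 x 10^-6 ≪ 0.070, so the approximation is valid.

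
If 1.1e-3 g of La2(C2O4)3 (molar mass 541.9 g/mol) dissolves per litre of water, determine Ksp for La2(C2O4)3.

Molar solubility s = (1.1 x 10^-3 g/L) / (541.9 g/mol) = 2.03 × 10^-6 M.
La2(C2O4)3(s) ⇌ 2 La^3+ + 3 C2O4^2-
Let s = molar solubility. Then [La^3+] = 2s and [C2O4^2-] = 3s.
Ksp = [La^3+]^2[C2O4^2-]^3
So Ksp = (2s)^2 × (3s)^3 = 108s^5
With s = 2.03 x 10^-6: Ksp = 3.7 x 10^-27

3.7 × 10^-27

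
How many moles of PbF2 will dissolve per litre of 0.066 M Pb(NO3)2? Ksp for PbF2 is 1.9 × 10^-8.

PbF2(s) <=> Pb^2+(aq) + 2 F^-(aq)
Ksp = [Pb^2+][F^-]^2
Let s be the molar solubility in this solution. [Pb^2+] = 0.066 + s ≈ 0.066, [F^-] = 2s (common-ion effect: Pb^2+ is already 0.066 M).
Ksp ≈ 0.066 × (2s)^2
s = 2.7 x 10^-4 M
Check: s = 2.7 × 10^-4 ≪ 0.066, so the approximation is valid.

2.7 × 10^-4 M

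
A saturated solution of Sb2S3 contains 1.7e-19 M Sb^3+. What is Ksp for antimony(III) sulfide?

Sb2S3(s) ⇌ 2 Sb^3+(aq) + 3 S^2-(aq)
Stoichiometry gives [S^2-] = (3/2)[Sb^3+] = 2.55 × 10^-19 M.
Ksp = [Sb^3+]^2[S^2-]^3
Ksp = (1.7 × 10^-19)^2 × (2.55 x 10^-19)^3 = 4.8 × 10^-94

Ksp ≈ 4.8 x 10^-94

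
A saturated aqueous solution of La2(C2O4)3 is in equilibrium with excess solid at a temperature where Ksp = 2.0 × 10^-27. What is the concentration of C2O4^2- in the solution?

[C2O4^2-] = 5.4 × 10^-6 M

La2(C2O4)3(s) <=> 2 La^3+ + 3 C2O4^2-
Ksp = [La^3+]^2[C2O4^2-]^3
If s mol/L of La2(C2O4)3 dissolves, [La^3+] = 2s and [C2O4^2-] = 3s.
Ksp = (2s)^2(3s)^3 = 108s^5
s^5 = 2.0 × 10^-27 / 108, so s = 1.79 x 10^-6 M
[C2O4^2-] = 3s = 5.4 x 10^-6 M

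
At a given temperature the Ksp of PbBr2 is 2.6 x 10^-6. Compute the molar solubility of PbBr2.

PbBr2(s) <=> Pb^2+ + 2 Br^-
Ksp = [Pb^2+][Br^-]^2
Let s = molar solubility. Then [Pb^2+] = s and [Br^-] = 2s.
So Ksp = s × (2s)^2 = 4s^3
s = (2.6 x 10^-6 / 4)^(1/3) = 8.7 x 10^-3 M

s = 8.7e-3 M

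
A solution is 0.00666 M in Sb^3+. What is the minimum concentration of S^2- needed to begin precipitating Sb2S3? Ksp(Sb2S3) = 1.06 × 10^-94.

Sb2S3(s) ⇌ 2 Sb^3+ + 3 S^2-
Ksp = [Sb^3+]^2[S^2-]^3
Precipitation begins when Q = Ksp. With [Sb^3+] = 0.00666 M:
1.06 × 10^-94 = (0.00666)^2 × [S^2-]^3
[S^2-] = (1.06 × 10^-94 / 4.436 × 10^-5)^(1/3) = 1.34 × 10^-30 M

[S^2-] = 1.34e-30 M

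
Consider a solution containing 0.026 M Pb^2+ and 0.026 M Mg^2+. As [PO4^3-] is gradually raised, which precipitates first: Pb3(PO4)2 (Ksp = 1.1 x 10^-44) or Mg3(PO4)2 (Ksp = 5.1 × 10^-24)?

Precipitation of each salt starts when its ion product equals its Ksp.
For Pb3(PO4)2: 1.1 x 10^-44 = (0.026)^3 × [PO4^3-]^2  ⇒  [PO4^3-] = 2.5 × 10^-20 M.
For Mg3(PO4)2: 5.1 × 10^-24 = (0.026)^3 × [PO4^3-]^2  ⇒  [PO4^3-] = 5.4 x 10^-10 M.
The salt with the lower threshold [PO4^3-] precipitates first: Pb3(PO4)2.

Pb3(PO4)2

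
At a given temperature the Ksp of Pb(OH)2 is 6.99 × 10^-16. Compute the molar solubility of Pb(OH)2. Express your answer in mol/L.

Pb(OH)2(s) ⇌ Pb^2+(aq) + 2 OH^-(aq)
Ksp = [Pb^2+][OH^-]^2
If s mol/L of Pb(OH)2 dissolves, [Pb^2+] = s and [OH^-] = 2s.
Ksp = s(2s)^2 = 4s^3
s = (6.99 × 10^-16 / 4)^(1/3) = 5.59 × 10^-6 M

5.59 x 10^-6 M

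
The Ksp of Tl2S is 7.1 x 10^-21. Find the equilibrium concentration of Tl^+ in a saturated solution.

2.4e-7 M

Tl2S(s) ⇌ 2 Tl^+ + S^2-
Ksp = [Tl^+]^2[S^2-]
With molar solubility s: [Tl^+] = 2s, [S^2-] = s.
Substituting: Ksp = (2s)^2s = 4s^3
Solving, s = (7.1 x 10^-21/4)^(1/3) = 1.21 x 10^-7 M
[Tl^+] = 2s = 2.4 x 10^-7 M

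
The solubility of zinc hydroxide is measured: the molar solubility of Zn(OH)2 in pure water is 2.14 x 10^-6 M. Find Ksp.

Zn(OH)2(s) ⇌ Zn^2+ + 2 OH^-
Let s = molar solubility. Then [Zn^2+] = s and [OH^-] = 2s.
Ksp = [Zn^2+][OH^-]^2
So Ksp = s × (2s)^2 = 4s^3
Ksp = 4 × (2.14 x 10^-6)^3 = 3.92 × 10^-17

3.92 × 10^-17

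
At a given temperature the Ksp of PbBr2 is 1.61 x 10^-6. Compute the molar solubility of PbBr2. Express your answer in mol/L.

7.38 x 10^-3 M

PbBr2(s) <=> Pb^2+(aq) + 2 Br^-(aq)
Ksp = [Pb^2+][Br^-]^2
With molar solubility s: [Pb^2+] = s, [Br^-] = 2s.
So Ksp = s × (2s)^2 = 4s^3
s = (1.61 x 10^-6 / 4)^(1/3) = 7.38 x 10^-3 M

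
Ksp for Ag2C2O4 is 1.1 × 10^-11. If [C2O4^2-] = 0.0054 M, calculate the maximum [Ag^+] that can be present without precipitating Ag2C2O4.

4.5 x 10^-5 M

Ag2C2O4(s) ⇌ 2 Ag^+(aq) + C2O4^2-(aq)
Ksp = [Ag^+]^2[C2O4^2-]
Precipitation begins when Q = Ksp. With [C2O4^2-] = 0.0054 M:
1.1 × 10^-11 = (0.0054) × [Ag^+]^2
[Ag^+] = (1.1 × 10^-11 / 5.4 × 10^-3)^(1/2) = 4.5 × 10^-5 M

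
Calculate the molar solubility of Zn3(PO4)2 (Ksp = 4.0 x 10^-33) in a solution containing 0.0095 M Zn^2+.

Zn3(PO4)2(s) <=> 3 Zn^2+ + 2 PO4^3-
Ksp = [Zn^2+]^3[PO4^3-]^2
Let s be the molar solubility in this solution. [Zn^2+] = 0.0095 + 3s ≈ 0.0095, [PO4^3-] = 2s (since the Zn^2+ already present dominates).
Ksp ≈ (0.0095)^3 × (2s)^2
s = 3.4 x 10^-14 M
Check: 3s = 1.0 × 10^-13 ≪ 0.0095, so the approximation is valid.

3.4 x 10^-14 M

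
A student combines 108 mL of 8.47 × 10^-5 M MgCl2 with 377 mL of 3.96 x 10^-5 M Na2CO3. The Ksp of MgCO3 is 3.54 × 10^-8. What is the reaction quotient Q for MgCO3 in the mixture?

5.81e-10

Total volume = 108 + 377 = 485 mL.
[Mg^2+] = 8.47 × 10^-5 × (108/485) = 1.886 × 10^-5 M
[CO3^2-] = 3.96 x 10^-5 × (377/485) = 3.078 x 10^-5 M
MgCO3(s) <=> Mg^2+ + CO3^2-, so Q = [Mg^2+][CO3^2-]
Q = (1.886 x 10^-5)(3.078 x 10^-5) = 5.81 × 10^-10
Q < Ksp, so no precipitate of MgCO3 forms.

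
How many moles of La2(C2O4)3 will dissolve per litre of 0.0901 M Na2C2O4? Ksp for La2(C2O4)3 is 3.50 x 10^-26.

La2(C2O4)3(s) ⇌ 2 La^3+(aq) + 3 C2O4^2-(aq)
Ksp = [La^3+]^2[C2O4^2-]^3
Let s be the molar solubility in this solution. [La^3+] = 2s, [C2O4^2-] = 0.0901 + 3s ≈ 0.0901 (common-ion effect: C2O4^2- is already 0.0901 M).
Ksp ≈ (2s)^2 × (0.0901)^3
s = 3.46 × 10^-12 M
Check: 3s = 1.0 × 10^-11 ≪ 0.0901, so the approximation is valid.

3.46 × 10^-12 M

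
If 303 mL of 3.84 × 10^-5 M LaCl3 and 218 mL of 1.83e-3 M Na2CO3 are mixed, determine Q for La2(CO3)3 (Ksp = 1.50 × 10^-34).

2.24 x 10^-19

Total volume = 303 + 218 = 521 mL.
[La^3+] = 3.84 x 10^-5 × (303/521) = 2.233 x 10^-5 M
[CO3^2-] = 1.83 × 10^-3 × (218/521) = 7.657 x 10^-4 M
La2(CO3)3(s) <=> 2 La^3+(aq) + 3 CO3^2-(aq), so Q = [La^3+]^2[CO3^2-]^3
Q = (2.233 × 10^-5)^2(7.657 × 10^-4)^3 = 2.24 x 10^-19
Q > Ksp, so La2(CO3)3 will precipitate.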